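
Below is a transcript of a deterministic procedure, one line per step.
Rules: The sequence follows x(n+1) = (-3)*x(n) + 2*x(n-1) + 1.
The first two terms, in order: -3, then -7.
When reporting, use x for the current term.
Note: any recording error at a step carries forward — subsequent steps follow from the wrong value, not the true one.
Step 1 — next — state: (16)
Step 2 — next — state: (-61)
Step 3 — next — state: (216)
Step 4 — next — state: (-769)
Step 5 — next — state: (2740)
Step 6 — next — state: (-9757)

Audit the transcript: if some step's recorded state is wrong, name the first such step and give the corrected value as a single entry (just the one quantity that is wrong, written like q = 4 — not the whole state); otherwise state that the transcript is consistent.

1. x = -3*(-7) + (2)*(-3) + (1) = 16 (confirmed correct)
2. x = -3*(16) + (2)*(-7) + (1) = -61 (same as recorded)
3. x = -3*(-61) + (2)*(16) + (1) = 216 (same as recorded)
4. x = -3*(216) + (2)*(-61) + (1) = -769 (exactly as logged)
5. x = -3*(-769) + (2)*(216) + (1) = 2740 (agrees with the transcript)
6. x = -3*(2740) + (2)*(-769) + (1) = -9757 (checks out)
All steps check out; nothing to correct.

no error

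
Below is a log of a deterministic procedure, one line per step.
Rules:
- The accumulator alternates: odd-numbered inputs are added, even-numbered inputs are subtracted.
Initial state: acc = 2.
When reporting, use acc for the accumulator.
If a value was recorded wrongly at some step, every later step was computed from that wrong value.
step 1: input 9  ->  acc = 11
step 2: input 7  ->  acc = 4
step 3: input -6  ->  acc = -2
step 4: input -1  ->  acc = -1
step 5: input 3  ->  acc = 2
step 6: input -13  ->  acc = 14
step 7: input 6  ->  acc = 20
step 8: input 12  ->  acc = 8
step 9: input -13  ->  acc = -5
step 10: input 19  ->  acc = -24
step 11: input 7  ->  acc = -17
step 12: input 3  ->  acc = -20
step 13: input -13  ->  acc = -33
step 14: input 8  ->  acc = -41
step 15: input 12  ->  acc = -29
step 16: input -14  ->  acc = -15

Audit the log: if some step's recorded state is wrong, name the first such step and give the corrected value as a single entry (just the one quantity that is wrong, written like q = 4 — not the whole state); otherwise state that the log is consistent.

step 6, acc = 15

1. acc = 2 + 9 = 11 (in agreement)
2. acc = 11 - 7 = 4 (verified)
3. acc = 4 + -6 = -2 (checks out)
4. acc = -2 - -1 = -1 (consistent with the log)
5. acc = -1 + 3 = 2 (confirmed correct)
6. acc = 2 - -13 = 15 (this is not what the log shows)
That makes step 6 the first incorrect line — acc = 15 is what it should show.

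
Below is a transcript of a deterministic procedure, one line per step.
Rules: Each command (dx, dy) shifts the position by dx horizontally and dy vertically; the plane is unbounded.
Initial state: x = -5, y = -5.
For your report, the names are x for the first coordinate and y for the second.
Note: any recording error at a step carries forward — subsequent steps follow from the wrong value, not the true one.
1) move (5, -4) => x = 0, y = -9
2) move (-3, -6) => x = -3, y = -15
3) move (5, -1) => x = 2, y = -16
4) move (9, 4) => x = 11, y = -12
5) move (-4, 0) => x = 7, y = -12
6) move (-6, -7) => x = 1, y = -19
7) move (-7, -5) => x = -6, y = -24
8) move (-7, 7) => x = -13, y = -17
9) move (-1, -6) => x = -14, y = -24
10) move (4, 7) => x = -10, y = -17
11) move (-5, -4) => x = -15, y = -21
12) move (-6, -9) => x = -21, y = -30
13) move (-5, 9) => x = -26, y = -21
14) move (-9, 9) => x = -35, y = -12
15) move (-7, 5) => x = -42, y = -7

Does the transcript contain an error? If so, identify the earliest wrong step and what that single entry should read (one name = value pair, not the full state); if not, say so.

step 9, y = -23

Recomputing the run from the initial state:
step 1: x = 0, y = -9
step 2: x = -3, y = -15
step 3: x = 2, y = -16
step 4: x = 11, y = -12
step 5: x = 7, y = -12
step 6: x = 1, y = -19
step 7: x = -6, y = -24
step 8: x = -13, y = -17
step 9: x = -14, y = -23
step 10: x = -10, y = -16
step 11: x = -15, y = -20
step 12: x = -21, y = -29
step 13: x = -26, y = -20
step 14: x = -35, y = -11
step 15: x = -42, y = -6
The first disagreement with the transcript is at step 9, where the value should be y = -23.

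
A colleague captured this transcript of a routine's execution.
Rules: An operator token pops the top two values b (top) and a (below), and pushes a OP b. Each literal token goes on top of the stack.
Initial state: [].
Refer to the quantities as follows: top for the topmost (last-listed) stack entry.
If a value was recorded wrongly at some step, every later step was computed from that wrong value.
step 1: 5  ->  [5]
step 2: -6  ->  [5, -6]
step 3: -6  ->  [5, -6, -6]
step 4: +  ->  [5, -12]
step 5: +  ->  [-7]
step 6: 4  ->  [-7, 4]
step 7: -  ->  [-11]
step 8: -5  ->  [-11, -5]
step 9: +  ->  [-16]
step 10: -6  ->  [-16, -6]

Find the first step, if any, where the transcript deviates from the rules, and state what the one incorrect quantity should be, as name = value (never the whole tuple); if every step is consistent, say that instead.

Step 1: push 5: top = 5 — exactly as logged.
Step 2: push -6: top = -6 — agrees with the transcript.
Step 3: push -6: top = -6 — checks out.
Step 4: -6 + -6 = -12 — exactly as logged.
Step 5: 5 + -12 = -7 — exactly as logged.
Step 6: push 4: top = 4 — no discrepancy.
Step 7: -7 - 4 = -11 — no discrepancy.
Step 8: push -5: top = -5 — matches.
Step 9: -11 + -5 = -16 — matches.
Step 10: push -6: top = -6 — agrees with the transcript.
All steps check out; nothing to correct.

no error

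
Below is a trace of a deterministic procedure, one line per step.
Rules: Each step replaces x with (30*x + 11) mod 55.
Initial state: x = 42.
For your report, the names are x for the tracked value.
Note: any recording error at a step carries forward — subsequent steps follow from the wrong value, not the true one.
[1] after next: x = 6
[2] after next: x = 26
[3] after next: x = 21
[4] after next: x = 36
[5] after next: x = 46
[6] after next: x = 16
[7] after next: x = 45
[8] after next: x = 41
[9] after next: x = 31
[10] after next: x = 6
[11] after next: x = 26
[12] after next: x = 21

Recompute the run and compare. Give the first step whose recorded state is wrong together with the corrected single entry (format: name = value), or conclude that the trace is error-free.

Recomputing the run from the initial state:
step 1: x = 6
step 2: x = 26
step 3: x = 21
step 4: x = 36
step 5: x = 46
step 6: x = 16
step 7: x = 51
step 8: x = 1
step 9: x = 41
step 10: x = 31
step 11: x = 6
step 12: x = 26
The first disagreement with the trace is at step 7, where the value should be x = 51.

step 7, x = 51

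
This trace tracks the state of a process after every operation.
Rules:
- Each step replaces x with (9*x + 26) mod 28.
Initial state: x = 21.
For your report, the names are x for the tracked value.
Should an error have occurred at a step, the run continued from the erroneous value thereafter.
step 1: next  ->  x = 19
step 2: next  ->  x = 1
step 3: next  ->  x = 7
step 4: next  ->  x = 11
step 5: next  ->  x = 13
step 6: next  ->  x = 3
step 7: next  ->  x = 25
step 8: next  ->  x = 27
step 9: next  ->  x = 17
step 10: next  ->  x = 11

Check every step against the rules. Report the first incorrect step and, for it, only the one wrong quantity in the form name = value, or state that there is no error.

Recomputing the run from the initial state:
step 1: x = 19
step 2: x = 1
step 3: x = 7
step 4: x = 5
step 5: x = 15
step 6: x = 21
step 7: x = 19
step 8: x = 1
step 9: x = 7
step 10: x = 5
The first disagreement with the trace is at step 4, where the value should be x = 5.

step 4, x = 5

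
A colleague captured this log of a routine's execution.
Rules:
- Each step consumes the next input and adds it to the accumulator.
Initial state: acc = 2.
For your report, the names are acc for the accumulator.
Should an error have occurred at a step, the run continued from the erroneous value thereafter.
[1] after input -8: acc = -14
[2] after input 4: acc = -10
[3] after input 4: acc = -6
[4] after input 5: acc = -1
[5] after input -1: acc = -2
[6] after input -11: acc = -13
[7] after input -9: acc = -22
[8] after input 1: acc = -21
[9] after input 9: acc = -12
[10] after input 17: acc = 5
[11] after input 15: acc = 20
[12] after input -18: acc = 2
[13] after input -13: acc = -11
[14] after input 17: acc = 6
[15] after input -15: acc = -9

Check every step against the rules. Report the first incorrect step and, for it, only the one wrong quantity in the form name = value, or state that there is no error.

step 1: acc = 2 + -8 = -6 -> the entry is off here
First deviation found at step 1; the corrected entry is acc = -6.

step 1, acc = -6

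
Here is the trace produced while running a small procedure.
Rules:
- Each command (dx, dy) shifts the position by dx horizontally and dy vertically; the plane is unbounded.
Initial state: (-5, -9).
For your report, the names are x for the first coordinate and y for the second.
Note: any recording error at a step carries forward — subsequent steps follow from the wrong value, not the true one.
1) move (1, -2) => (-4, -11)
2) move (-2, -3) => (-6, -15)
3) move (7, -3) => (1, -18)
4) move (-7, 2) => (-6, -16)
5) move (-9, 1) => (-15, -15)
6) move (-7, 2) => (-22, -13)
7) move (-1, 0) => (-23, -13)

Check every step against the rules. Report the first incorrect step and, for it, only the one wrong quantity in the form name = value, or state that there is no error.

Step 1: x = -5 + (1) = -4, y = -9 + (-2) = -11 — agrees with the trace.
Step 2: x = -4 + (-2) = -6, y = -11 + (-3) = -14 — a discrepancy with the trace.
Conclusion: step 2 carries the first error; the entry should be y = -14.

step 2, y = -14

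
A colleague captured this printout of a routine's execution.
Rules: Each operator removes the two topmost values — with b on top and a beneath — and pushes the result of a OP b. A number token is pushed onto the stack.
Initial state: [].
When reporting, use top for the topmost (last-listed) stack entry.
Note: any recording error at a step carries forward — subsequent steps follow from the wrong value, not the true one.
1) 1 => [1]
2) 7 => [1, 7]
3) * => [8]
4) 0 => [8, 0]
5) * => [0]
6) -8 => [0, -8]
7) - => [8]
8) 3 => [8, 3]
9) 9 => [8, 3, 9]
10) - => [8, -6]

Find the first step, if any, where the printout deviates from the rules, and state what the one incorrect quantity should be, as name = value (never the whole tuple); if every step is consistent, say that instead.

step 1: push 1: top = 1 -> same as recorded
step 2: push 7: top = 7 -> verified
step 3: 1 * 7 = 7 -> this is not what the printout shows
The earliest wrong entry is at step 3: it should read top = 7.

step 3, top = 7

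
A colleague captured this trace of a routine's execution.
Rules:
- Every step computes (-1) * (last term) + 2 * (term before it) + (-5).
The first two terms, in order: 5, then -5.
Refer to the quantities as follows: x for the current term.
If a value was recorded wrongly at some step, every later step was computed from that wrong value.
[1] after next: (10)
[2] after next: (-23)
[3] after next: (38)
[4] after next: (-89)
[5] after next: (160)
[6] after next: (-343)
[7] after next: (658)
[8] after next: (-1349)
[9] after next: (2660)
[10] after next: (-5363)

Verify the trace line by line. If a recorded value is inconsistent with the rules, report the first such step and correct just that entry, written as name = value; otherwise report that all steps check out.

Recomputing the run from the initial state:
step 1: x = 10
step 2: x = -25
step 3: x = 40
step 4: x = -95
step 5: x = 170
step 6: x = -365
step 7: x = 700
step 8: x = -1435
step 9: x = 2830
step 10: x = -5705
The first disagreement with the trace is at step 2, where the value should be x = -25.

step 2, x = -25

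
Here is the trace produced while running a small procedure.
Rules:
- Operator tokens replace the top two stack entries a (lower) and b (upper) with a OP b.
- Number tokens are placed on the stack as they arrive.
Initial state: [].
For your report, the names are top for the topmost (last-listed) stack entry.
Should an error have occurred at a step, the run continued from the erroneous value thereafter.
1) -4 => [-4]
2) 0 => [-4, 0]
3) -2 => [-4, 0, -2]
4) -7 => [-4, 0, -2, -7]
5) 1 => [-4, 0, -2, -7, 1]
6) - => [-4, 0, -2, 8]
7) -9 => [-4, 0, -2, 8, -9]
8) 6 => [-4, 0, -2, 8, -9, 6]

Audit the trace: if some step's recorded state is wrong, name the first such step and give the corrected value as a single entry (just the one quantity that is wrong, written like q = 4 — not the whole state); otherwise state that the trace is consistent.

Step 1: push -4: top = -4 — confirmed correct.
Step 2: push 0: top = 0 — confirmed correct.
Step 3: push -2: top = -2 — checks out.
Step 4: push -7: top = -7 — no discrepancy.
Step 5: push 1: top = 1 — same as recorded.
Step 6: -7 - 1 = -8 — the entry is off here.
The audit stops at step 6: the recorded entry is wrong and should be top = -8.

step 6, top = -8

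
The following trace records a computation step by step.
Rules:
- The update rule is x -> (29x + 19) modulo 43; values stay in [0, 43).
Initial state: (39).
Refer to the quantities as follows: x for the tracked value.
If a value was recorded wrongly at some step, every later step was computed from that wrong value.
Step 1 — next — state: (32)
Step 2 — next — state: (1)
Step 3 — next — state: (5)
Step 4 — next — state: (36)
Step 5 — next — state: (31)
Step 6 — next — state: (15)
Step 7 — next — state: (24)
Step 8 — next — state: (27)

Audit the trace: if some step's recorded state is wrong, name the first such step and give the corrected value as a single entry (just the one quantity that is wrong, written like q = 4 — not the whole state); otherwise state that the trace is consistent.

step 1: x = (29*39 + 19) mod 43 = 32 -> no discrepancy
step 2: x = (29*32 + 19) mod 43 = 1 -> exactly as logged
step 3: x = (29*1 + 19) mod 43 = 5 -> consistent with the trace
step 4: x = (29*5 + 19) mod 43 = 35 -> a discrepancy with the trace
First incorrect step: 4; the correct value is x = 35.

step 4, x = 35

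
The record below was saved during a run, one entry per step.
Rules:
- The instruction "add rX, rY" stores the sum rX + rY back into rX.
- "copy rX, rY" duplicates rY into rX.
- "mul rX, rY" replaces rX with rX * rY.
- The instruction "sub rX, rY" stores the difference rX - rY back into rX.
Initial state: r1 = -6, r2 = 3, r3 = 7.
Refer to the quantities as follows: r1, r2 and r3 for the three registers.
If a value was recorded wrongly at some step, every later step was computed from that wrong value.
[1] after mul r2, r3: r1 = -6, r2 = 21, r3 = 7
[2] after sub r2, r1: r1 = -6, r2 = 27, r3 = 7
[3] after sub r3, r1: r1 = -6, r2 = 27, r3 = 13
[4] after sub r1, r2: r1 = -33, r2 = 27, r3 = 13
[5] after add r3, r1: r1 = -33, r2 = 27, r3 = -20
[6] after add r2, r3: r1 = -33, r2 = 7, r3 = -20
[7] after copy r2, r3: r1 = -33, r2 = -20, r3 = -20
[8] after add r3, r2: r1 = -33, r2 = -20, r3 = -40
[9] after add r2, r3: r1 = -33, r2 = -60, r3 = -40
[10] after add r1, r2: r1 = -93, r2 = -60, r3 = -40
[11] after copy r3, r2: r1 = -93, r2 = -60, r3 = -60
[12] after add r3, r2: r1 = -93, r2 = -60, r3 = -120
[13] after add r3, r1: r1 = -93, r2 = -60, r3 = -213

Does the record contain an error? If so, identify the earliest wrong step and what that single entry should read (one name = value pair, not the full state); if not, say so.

Recomputing the run from the initial state:
step 1: r1 = -6, r2 = 21, r3 = 7
step 2: r1 = -6, r2 = 27, r3 = 7
step 3: r1 = -6, r2 = 27, r3 = 13
step 4: r1 = -33, r2 = 27, r3 = 13
step 5: r1 = -33, r2 = 27, r3 = -20
step 6: r1 = -33, r2 = 7, r3 = -20
step 7: r1 = -33, r2 = -20, r3 = -20
step 8: r1 = -33, r2 = -20, r3 = -40
step 9: r1 = -33, r2 = -60, r3 = -40
step 10: r1 = -93, r2 = -60, r3 = -40
step 11: r1 = -93, r2 = -60, r3 = -60
step 12: r1 = -93, r2 = -60, r3 = -120
step 13: r1 = -93, r2 = -60, r3 = -213
This matches the record at every step.

no error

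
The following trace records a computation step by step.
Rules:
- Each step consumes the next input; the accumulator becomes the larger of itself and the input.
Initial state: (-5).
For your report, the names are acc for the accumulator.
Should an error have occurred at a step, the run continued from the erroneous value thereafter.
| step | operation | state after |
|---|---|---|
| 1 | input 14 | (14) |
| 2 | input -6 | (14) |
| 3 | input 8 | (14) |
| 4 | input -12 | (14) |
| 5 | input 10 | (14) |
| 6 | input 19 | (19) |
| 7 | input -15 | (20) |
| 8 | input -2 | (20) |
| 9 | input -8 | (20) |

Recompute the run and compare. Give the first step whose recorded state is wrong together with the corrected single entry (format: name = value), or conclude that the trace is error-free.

step 7, acc = 19

1. acc = max(-5, 14) = 14 (no discrepancy)
2. acc = max(14, -6) = 14 (exactly as logged)
3. acc = max(14, 8) = 14 (confirmed correct)
4. acc = max(14, -12) = 14 (exactly as logged)
5. acc = max(14, 10) = 14 (no discrepancy)
6. acc = max(14, 19) = 19 (consistent with the trace)
7. acc = max(19, -15) = 19 (not what was recorded)
So the first discrepancy is step 7, where the right value is acc = 19.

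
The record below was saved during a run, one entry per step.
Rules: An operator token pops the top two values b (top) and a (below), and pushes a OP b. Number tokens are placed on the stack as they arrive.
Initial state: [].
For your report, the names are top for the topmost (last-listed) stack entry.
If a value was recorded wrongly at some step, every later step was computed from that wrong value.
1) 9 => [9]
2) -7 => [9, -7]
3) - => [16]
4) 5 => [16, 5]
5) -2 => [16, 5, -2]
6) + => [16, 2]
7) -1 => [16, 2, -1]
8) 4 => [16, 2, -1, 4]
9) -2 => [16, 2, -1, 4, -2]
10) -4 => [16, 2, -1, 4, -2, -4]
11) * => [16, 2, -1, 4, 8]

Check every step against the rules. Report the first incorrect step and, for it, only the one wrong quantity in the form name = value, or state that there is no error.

Step 1: push 9: top = 9 — agrees with the record.
Step 2: push -7: top = -7 — checks out.
Step 3: 9 - -7 = 16 — checks out.
Step 4: push 5: top = 5 — checks out.
Step 5: push -2: top = -2 — matches.
Step 6: 5 + -2 = 3 — the record disagrees here.
First incorrect step: 6; the correct value is top = 3.

step 6, top = 3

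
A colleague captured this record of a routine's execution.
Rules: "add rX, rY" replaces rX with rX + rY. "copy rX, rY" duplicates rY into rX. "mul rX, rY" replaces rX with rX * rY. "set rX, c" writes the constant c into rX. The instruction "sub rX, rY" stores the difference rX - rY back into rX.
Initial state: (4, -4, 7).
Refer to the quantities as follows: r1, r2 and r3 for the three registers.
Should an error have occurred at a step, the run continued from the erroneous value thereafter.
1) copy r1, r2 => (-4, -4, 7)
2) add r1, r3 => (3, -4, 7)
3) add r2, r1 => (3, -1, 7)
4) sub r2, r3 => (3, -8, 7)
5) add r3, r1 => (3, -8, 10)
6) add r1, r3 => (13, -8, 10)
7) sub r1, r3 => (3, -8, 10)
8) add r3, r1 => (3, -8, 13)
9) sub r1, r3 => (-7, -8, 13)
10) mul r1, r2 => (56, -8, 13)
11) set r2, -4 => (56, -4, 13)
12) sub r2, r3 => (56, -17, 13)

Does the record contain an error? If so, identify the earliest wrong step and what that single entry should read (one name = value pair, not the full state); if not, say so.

step 9, r1 = -10

Step 1: r1 = -4 — in agreement.
Step 2: r1 = -4 + 7 = 3 — checks out.
Step 3: r2 = -4 + 3 = -1 — exactly as logged.
Step 4: r2 = -1 - 7 = -8 — checks out.
Step 5: r3 = 7 + 3 = 10 — verified.
Step 6: r1 = 3 + 10 = 13 — same as recorded.
Step 7: r1 = 13 - 10 = 3 — checks out.
Step 8: r3 = 10 + 3 = 13 — exactly as logged.
Step 9: r1 = 3 - 13 = -10 — not what was recorded.
First deviation found at step 9; the corrected entry is r1 = -10.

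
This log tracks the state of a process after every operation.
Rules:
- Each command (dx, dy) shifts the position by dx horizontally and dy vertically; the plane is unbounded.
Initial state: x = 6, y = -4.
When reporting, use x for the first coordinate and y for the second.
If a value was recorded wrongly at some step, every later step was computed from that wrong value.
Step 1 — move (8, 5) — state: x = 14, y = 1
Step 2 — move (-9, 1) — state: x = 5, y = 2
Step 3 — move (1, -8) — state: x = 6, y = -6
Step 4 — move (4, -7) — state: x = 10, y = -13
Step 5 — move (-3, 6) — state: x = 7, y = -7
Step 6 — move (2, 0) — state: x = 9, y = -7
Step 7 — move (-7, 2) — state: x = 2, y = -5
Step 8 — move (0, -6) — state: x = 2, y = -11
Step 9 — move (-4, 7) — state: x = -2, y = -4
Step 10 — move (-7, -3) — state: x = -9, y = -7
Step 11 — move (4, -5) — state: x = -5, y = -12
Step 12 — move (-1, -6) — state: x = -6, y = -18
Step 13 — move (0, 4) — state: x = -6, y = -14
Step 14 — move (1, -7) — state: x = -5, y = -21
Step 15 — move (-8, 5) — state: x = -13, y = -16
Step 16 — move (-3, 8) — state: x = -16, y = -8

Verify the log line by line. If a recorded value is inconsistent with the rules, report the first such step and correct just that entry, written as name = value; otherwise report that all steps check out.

no error

step 1: x = 6 + (8) = 14, y = -4 + (5) = 1 -> agrees with the log
step 2: x = 14 + (-9) = 5, y = 1 + (1) = 2 -> no discrepancy
step 3: x = 5 + (1) = 6, y = 2 + (-8) = -6 -> in agreement
step 4: x = 6 + (4) = 10, y = -6 + (-7) = -13 -> consistent with the log
step 5: x = 10 + (-3) = 7, y = -13 + (6) = -7 -> no discrepancy
step 6: x = 7 + (2) = 9, y = -7 + (0) = -7 -> matches
step 7: x = 9 + (-7) = 2, y = -7 + (2) = -5 -> no discrepancy
step 8: x = 2 + (0) = 2, y = -5 + (-6) = -11 -> exactly as logged
step 9: x = 2 + (-4) = -2, y = -11 + (7) = -4 -> confirmed correct
step 10: x = -2 + (-7) = -9, y = -4 + (-3) = -7 -> checks out
step 11: x = -9 + (4) = -5, y = -7 + (-5) = -12 -> exactly as logged
step 12: x = -5 + (-1) = -6, y = -12 + (-6) = -18 -> confirmed correct
step 13: x = -6 + (0) = -6, y = -18 + (4) = -14 -> exactly as logged
step 14: x = -6 + (1) = -5, y = -14 + (-7) = -21 -> checks out
step 15: x = -5 + (-8) = -13, y = -21 + (5) = -16 -> consistent with the log
step 16: x = -13 + (-3) = -16, y = -16 + (8) = -8 -> confirmed correct
The whole run recomputes cleanly — no discrepancies.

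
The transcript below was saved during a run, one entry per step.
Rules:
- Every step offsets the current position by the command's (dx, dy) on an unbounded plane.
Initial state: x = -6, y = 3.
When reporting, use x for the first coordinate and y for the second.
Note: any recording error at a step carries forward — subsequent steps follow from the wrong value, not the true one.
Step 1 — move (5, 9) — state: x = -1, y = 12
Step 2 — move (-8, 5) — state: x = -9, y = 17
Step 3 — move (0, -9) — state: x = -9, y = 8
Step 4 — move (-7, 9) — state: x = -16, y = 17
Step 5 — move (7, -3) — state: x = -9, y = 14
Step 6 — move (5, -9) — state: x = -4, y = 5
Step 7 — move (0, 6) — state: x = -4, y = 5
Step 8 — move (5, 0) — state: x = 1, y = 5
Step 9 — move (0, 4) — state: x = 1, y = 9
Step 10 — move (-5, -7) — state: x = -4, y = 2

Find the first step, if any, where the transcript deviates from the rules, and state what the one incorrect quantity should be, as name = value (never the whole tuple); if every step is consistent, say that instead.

Recomputing the run from the initial state:
step 1: x = -1, y = 12
step 2: x = -9, y = 17
step 3: x = -9, y = 8
step 4: x = -16, y = 17
step 5: x = -9, y = 14
step 6: x = -4, y = 5
step 7: x = -4, y = 11
step 8: x = 1, y = 11
step 9: x = 1, y = 15
step 10: x = -4, y = 8
The first disagreement with the transcript is at step 7, where the value should be y = 11.

step 7, y = 11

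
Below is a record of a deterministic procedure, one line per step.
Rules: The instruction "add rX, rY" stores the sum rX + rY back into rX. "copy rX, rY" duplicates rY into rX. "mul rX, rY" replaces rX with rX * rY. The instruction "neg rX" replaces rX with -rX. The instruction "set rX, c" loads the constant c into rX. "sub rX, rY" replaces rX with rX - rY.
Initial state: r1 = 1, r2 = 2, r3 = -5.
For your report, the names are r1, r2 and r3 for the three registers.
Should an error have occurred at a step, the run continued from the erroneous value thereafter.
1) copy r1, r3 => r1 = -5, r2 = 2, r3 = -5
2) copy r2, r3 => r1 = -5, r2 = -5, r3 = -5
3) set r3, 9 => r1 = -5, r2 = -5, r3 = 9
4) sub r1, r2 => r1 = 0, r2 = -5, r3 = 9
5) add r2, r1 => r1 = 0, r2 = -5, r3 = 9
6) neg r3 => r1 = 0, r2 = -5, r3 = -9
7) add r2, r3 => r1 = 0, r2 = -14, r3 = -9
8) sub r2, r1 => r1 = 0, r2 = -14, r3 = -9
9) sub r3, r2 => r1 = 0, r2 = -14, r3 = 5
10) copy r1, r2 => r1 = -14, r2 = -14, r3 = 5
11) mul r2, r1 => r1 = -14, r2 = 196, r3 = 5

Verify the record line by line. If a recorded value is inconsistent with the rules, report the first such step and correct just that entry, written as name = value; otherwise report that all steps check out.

no error

1. r1 = -5 (matches)
2. r2 = -5 (exactly as logged)
3. r3 = 9 (confirmed correct)
4. r1 = -5 - -5 = 0 (checks out)
5. r2 = -5 + 0 = -5 (same as recorded)
6. r3 = -(9) = -9 (in agreement)
7. r2 = -5 + -9 = -14 (consistent with the record)
8. r2 = -14 - 0 = -14 (in agreement)
9. r3 = -9 - -14 = 5 (exactly as logged)
10. r1 = -14 (agrees with the record)
11. r2 = -14 * -14 = 196 (agrees with the record)
The recomputation confirms every line.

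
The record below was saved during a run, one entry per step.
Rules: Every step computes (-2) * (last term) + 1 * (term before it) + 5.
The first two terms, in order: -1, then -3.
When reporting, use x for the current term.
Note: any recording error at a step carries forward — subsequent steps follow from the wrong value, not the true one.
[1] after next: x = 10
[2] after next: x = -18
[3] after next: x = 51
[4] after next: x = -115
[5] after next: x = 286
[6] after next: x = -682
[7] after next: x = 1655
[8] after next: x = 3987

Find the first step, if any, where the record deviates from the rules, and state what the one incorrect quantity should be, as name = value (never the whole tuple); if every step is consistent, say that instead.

step 1: x = -2*(-3) + (1)*(-1) + (5) = 10 -> matches
step 2: x = -2*(10) + (1)*(-3) + (5) = -18 -> verified
step 3: x = -2*(-18) + (1)*(10) + (5) = 51 -> consistent with the record
step 4: x = -2*(51) + (1)*(-18) + (5) = -115 -> in agreement
step 5: x = -2*(-115) + (1)*(51) + (5) = 286 -> in agreement
step 6: x = -2*(286) + (1)*(-115) + (5) = -682 -> same as recorded
step 7: x = -2*(-682) + (1)*(286) + (5) = 1655 -> same as recorded
step 8: x = -2*(1655) + (1)*(-682) + (5) = -3987 -> a discrepancy with the record
So the first discrepancy is step 8, where the right value is x = -3987.

step 8, x = -3987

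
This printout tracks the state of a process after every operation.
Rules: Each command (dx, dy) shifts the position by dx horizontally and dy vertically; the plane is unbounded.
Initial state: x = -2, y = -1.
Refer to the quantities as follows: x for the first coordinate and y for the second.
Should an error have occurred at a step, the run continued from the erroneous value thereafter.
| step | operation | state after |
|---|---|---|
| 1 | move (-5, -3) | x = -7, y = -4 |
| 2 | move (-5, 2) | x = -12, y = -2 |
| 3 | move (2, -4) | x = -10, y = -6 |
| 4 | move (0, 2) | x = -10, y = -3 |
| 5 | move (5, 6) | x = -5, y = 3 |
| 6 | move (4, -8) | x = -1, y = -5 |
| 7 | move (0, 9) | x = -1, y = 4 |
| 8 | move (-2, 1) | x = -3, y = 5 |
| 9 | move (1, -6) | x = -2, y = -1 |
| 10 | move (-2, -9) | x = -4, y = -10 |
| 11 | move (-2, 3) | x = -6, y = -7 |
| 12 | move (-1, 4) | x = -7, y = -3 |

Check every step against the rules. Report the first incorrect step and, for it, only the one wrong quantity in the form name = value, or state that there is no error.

step 1: x = -2 + (-5) = -7, y = -1 + (-3) = -4 -> consistent with the printout
step 2: x = -7 + (-5) = -12, y = -4 + (2) = -2 -> exactly as logged
step 3: x = -12 + (2) = -10, y = -2 + (-4) = -6 -> same as recorded
step 4: x = -10 + (0) = -10, y = -6 + (2) = -4 -> a discrepancy with the printout
Step 4 is the first one off; corrected, y = -4.

step 4, y = -4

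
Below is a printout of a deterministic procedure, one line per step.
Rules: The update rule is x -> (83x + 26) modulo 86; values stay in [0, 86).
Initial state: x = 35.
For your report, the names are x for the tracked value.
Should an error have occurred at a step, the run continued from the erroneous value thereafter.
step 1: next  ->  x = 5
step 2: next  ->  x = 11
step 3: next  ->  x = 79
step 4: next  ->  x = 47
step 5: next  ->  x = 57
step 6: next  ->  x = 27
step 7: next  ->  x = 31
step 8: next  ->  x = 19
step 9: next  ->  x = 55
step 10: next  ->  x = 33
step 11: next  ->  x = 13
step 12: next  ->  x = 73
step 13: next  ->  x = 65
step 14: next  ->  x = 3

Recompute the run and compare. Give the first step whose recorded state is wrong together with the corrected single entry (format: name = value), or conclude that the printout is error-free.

step 1, x = 7

Step 1: x = (83*35 + 26) mod 86 = 7 — this is not what the printout shows.
The audit stops at step 1: the recorded entry is wrong and should be x = 7.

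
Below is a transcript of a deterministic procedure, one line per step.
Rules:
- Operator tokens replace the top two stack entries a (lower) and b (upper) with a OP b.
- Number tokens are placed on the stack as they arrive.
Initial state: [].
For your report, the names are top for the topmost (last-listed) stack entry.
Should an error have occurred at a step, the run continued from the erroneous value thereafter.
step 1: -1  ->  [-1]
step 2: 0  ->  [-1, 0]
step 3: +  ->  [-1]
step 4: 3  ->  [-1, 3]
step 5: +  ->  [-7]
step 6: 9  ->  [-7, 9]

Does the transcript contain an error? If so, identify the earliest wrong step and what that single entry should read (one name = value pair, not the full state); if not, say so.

step 5, top = 2

step 1: push -1: top = -1 -> verified
step 2: push 0: top = 0 -> exactly as logged
step 3: -1 + 0 = -1 -> verified
step 4: push 3: top = 3 -> verified
step 5: -1 + 3 = 2 -> a discrepancy with the transcript
First deviation found at step 5; the corrected entry is top = 2.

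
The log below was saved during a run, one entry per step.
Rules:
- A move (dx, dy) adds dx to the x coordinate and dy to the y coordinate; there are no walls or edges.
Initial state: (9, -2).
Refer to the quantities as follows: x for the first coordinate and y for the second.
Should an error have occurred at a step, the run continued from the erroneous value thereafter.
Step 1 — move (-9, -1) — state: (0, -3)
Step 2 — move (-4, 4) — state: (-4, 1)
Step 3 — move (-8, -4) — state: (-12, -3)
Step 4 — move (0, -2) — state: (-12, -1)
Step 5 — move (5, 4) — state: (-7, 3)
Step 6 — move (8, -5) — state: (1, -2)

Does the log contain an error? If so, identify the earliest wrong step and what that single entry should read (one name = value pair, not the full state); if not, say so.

step 4, y = -5

step 1: x = 9 + (-9) = 0, y = -2 + (-1) = -3 -> same as recorded
step 2: x = 0 + (-4) = -4, y = -3 + (4) = 1 -> in agreement
step 3: x = -4 + (-8) = -12, y = 1 + (-4) = -3 -> in agreement
step 4: x = -12 + (0) = -12, y = -3 + (-2) = -5 -> a discrepancy with the log
Conclusion: step 4 carries the first error; the entry should be y = -5.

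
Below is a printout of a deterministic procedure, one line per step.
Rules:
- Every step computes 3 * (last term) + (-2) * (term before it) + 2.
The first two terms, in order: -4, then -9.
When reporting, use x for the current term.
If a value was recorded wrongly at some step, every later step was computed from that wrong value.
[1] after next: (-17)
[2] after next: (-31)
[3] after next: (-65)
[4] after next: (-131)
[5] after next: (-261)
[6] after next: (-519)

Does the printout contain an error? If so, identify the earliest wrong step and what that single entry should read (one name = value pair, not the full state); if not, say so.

step 3, x = -57

Recomputing the run from the initial state:
step 1: x = -17
step 2: x = -31
step 3: x = -57
step 4: x = -107
step 5: x = -205
step 6: x = -399
The first disagreement with the printout is at step 3, where the value should be x = -57.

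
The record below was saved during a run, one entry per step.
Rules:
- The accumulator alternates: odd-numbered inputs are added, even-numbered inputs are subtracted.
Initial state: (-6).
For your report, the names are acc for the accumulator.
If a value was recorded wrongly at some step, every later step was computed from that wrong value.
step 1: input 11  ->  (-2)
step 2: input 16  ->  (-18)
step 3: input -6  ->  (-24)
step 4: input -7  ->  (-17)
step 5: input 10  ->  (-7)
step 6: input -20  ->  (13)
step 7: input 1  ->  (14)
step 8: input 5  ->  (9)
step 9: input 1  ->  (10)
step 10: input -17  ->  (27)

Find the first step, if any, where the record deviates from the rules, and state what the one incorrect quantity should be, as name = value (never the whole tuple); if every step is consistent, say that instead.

Step 1: acc = -6 + 11 = 5 — the record has a different value.
The audit stops at step 1: the recorded entry is wrong and should be acc = 5.

step 1, acc = 5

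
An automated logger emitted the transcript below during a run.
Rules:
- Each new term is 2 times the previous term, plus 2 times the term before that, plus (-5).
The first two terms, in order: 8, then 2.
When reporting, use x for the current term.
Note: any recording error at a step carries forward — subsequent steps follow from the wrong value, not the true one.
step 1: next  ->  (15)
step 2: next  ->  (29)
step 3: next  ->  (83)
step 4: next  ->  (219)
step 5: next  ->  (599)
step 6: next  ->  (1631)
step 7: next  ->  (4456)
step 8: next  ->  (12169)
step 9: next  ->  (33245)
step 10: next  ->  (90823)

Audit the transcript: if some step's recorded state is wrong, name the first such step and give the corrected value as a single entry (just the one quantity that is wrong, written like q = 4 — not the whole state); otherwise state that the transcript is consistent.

step 7, x = 4455

Recomputing the run from the initial state:
step 1: x = 15
step 2: x = 29
step 3: x = 83
step 4: x = 219
step 5: x = 599
step 6: x = 1631
step 7: x = 4455
step 8: x = 12167
step 9: x = 33239
step 10: x = 90807
The first disagreement with the transcript is at step 7, where the value should be x = 4455.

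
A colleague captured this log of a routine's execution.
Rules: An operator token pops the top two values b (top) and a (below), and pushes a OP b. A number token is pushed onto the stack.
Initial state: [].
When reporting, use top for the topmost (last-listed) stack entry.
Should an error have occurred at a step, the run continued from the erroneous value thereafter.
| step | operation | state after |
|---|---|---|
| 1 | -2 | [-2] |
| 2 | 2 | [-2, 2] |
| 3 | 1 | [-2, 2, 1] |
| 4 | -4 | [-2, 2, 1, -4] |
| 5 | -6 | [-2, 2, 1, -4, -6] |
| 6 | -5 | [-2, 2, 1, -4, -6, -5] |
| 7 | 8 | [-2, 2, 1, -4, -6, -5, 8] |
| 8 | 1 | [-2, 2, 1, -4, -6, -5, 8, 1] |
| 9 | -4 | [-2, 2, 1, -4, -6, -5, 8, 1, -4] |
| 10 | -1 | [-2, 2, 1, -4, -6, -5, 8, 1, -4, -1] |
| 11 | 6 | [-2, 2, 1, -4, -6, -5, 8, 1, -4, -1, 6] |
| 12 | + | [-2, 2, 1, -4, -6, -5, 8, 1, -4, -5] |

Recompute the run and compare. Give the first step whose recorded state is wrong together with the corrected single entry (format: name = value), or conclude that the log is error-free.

Recomputing the run from the initial state:
step 1: [-2]
step 2: [-2, 2]
step 3: [-2, 2, 1]
step 4: [-2, 2, 1, -4]
step 5: [-2, 2, 1, -4, -6]
step 6: [-2, 2, 1, -4, -6, -5]
step 7: [-2, 2, 1, -4, -6, -5, 8]
step 8: [-2, 2, 1, -4, -6, -5, 8, 1]
step 9: [-2, 2, 1, -4, -6, -5, 8, 1, -4]
step 10: [-2, 2, 1, -4, -6, -5, 8, 1, -4, -1]
step 11: [-2, 2, 1, -4, -6, -5, 8, 1, -4, -1, 6]
step 12: [-2, 2, 1, -4, -6, -5, 8, 1, -4, 5]
The first disagreement with the log is at step 12, where the value should be top = 5.

step 12, top = 5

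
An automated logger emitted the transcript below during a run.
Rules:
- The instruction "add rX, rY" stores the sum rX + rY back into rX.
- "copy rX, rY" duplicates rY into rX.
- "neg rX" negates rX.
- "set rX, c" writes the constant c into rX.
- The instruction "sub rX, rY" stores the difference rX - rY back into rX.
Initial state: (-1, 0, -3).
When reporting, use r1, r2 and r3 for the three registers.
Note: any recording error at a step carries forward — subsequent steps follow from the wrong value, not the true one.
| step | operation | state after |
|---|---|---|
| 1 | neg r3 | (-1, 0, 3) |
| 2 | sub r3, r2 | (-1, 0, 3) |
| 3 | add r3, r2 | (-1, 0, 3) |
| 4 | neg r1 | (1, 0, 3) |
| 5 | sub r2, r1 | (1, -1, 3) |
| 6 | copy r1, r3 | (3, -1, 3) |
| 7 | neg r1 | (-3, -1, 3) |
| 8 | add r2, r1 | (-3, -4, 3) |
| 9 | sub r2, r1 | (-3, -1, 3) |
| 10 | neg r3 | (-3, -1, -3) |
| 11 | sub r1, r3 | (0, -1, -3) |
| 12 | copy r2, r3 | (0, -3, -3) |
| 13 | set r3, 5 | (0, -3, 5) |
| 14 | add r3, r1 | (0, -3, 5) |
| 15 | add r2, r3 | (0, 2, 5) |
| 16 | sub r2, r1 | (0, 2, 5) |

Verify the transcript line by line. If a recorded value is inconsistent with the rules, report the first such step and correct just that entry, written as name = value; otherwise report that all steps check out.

step 1: r3 = -(-3) = 3 -> verified
step 2: r3 = 3 - 0 = 3 -> exactly as logged
step 3: r3 = 3 + 0 = 3 -> agrees with the transcript
step 4: r1 = -(-1) = 1 -> in agreement
step 5: r2 = 0 - 1 = -1 -> matches
step 6: r1 = 3 -> agrees with the transcript
step 7: r1 = -(3) = -3 -> checks out
step 8: r2 = -1 + -3 = -4 -> in agreement
step 9: r2 = -4 - -3 = -1 -> checks out
step 10: r3 = -(3) = -3 -> checks out
step 11: r1 = -3 - -3 = 0 -> in agreement
step 12: r2 = -3 -> checks out
step 13: r3 = 5 -> confirmed correct
step 14: r3 = 5 + 0 = 5 -> same as recorded
step 15: r2 = -3 + 5 = 2 -> no discrepancy
step 16: r2 = 2 - 0 = 2 -> in agreement
Each recorded entry agrees with the recomputation.

no error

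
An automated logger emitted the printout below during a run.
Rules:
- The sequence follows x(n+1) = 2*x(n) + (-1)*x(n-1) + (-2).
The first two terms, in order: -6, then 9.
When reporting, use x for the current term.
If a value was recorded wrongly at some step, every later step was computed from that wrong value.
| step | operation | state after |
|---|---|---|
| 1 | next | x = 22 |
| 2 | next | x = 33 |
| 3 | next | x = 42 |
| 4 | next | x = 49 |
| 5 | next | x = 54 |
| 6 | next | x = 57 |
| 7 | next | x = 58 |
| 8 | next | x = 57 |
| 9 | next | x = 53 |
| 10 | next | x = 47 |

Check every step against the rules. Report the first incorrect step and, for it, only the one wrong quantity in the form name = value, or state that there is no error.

step 9, x = 54

Recomputing the run from the initial state:
step 1: x = 22
step 2: x = 33
step 3: x = 42
step 4: x = 49
step 5: x = 54
step 6: x = 57
step 7: x = 58
step 8: x = 57
step 9: x = 54
step 10: x = 49
The first disagreement with the printout is at step 9, where the value should be x = 54.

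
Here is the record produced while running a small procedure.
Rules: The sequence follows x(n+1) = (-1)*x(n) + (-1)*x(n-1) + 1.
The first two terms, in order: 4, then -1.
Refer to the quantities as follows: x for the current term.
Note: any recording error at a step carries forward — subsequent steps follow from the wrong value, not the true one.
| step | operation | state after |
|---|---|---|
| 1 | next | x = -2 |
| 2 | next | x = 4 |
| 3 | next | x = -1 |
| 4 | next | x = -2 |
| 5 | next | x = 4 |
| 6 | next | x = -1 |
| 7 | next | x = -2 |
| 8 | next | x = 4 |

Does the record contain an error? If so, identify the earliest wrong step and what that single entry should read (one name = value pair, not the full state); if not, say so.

Recomputing the run from the initial state:
step 1: x = -2
step 2: x = 4
step 3: x = -1
step 4: x = -2
step 5: x = 4
step 6: x = -1
step 7: x = -2
step 8: x = 4
This matches the record at every step.

no error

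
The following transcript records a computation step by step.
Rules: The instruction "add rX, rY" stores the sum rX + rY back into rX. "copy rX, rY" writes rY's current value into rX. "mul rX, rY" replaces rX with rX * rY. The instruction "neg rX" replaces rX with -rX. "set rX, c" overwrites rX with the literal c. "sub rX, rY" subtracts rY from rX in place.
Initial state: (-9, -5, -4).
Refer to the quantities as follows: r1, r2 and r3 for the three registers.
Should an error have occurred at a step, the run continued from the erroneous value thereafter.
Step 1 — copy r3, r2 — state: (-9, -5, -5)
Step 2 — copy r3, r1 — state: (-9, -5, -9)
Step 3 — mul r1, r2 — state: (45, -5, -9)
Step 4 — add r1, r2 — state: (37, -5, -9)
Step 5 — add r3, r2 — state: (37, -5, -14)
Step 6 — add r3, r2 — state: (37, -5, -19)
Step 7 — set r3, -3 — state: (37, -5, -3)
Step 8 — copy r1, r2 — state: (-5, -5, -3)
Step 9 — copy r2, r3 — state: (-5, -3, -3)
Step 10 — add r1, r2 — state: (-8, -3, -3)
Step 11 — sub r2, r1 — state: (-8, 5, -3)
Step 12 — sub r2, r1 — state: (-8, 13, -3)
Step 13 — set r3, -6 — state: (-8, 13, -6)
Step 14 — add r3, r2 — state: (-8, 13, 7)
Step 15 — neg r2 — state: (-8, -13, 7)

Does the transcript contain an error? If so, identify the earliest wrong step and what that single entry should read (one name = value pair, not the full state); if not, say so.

step 4, r1 = 40

1. r3 = -5 (checks out)
2. r3 = -9 (no discrepancy)
3. r1 = -9 * -5 = 45 (verified)
4. r1 = 45 + -5 = 40 (the entry is off here)
The audit stops at step 4: the recorded entry is wrong and should be r1 = 40.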